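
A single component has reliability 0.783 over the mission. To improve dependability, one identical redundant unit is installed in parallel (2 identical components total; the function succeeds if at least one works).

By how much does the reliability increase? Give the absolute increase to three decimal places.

R_before = 0.783
R_after = 1 − (1 − 0.783)^2 = 0.953
ΔR = 0.953 − 0.783 = 0.170

0.170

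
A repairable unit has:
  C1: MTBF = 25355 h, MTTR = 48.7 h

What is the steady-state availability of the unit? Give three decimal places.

0.998

A(C1) = MTBF/(MTBF+MTTR) = 25355/(25355+48.7) = 0.998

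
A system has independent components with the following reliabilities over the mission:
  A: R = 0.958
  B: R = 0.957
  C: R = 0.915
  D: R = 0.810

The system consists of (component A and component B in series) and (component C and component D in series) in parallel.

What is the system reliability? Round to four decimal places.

Series (A and B): 0.958000 × 0.957000 = 0.916806
Series (C and D): 0.915000 × 0.810000 = 0.741150
Parallel ([0.916806] and [0.741150]): 1 − (1 − 0.916806)(1 − 0.741150) = 0.9785

0.9785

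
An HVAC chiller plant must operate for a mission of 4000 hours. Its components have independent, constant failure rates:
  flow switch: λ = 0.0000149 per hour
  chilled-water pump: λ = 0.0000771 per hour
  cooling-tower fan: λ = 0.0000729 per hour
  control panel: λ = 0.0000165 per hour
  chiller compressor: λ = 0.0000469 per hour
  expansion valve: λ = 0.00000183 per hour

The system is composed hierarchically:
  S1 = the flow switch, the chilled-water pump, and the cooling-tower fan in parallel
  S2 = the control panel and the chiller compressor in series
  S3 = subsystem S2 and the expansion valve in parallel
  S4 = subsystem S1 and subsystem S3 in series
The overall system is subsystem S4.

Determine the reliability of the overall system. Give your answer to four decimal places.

0.9945

R(flow switch) = exp(−0.0000149 × 4000) = 0.942141
R(chilled-water pump) = exp(−0.0000771 × 4000) = 0.734621
R(cooling-tower fan) = exp(−0.0000729 × 4000) = 0.747067
R(control panel) = exp(−0.0000165 × 4000) = 0.936131
R(chiller compressor) = exp(−0.0000469 × 4000) = 0.828946
R(expansion valve) = exp(−0.00000183 × 4000) = 0.992707
Parallel (flow switch, chilled-water pump, and cooling-tower fan): 1 − (1 − 0.942141)(1 − 0.734621)(1 − 0.747067) = 0.996116
Series (control panel and chiller compressor): 0.936131 × 0.828946 = 0.776002
Parallel ([0.776002] and expansion valve): 1 − (1 − 0.776002)(1 − 0.992707) = 0.998366
Series ([0.996116] and [0.998366]): 0.996116 × 0.998366 = 0.9945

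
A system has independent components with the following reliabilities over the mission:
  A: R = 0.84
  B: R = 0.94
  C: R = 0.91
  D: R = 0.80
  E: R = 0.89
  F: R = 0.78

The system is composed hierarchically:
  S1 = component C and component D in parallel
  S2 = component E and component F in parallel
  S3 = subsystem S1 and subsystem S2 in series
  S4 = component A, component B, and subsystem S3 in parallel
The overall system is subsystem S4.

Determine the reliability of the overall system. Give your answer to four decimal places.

Parallel (C and D): 1 − (1 − 0.910000)(1 − 0.800000) = 0.982000
Parallel (E and F): 1 − (1 − 0.890000)(1 − 0.780000) = 0.975800
Series ([0.982000] and [0.975800]): 0.982000 × 0.975800 = 0.958236
Parallel (A, B, and [0.958236]): 1 − (1 − 0.840000)(1 − 0.940000)(1 − 0.958236) = 0.9996

0.9996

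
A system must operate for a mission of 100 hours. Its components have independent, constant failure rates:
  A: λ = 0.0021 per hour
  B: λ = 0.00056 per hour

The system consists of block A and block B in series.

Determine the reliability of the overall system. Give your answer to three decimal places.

0.766

R(A) = exp(−0.0021 × 100) = 0.81058
R(B) = exp(−0.00056 × 100) = 0.94554
Series (A and B): 0.81058 × 0.94554 = 0.766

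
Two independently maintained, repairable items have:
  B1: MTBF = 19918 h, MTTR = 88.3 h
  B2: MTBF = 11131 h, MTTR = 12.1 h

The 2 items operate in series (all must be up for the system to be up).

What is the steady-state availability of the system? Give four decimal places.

A(B1) = MTBF/(MTBF+MTTR) = 19918/(19918+88.3) = 0.995586
A(B2) = MTBF/(MTBF+MTTR) = 11131/(11131+12.1) = 0.998914
Series availability: 0.995586 × 0.998914 = 0.9945

0.9945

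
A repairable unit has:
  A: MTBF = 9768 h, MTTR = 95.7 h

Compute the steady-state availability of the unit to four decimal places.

A(A) = MTBF/(MTBF+MTTR) = 9768/(9768+95.7) = 0.9903

0.9903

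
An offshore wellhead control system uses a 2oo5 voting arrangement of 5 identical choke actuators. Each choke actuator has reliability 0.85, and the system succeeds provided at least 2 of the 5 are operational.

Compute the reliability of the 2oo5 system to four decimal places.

R = Σ_{i=2}^{5} C(5,i) p^i (1−p)^{5−i} with p = 0.85
C(5,2)·0.85^2·0.15^3 = 0.024384
C(5,3)·0.85^3·0.15^2 = 0.138178
C(5,4)·0.85^4·0.15^1 = 0.391505
C(5,5)·0.85^5·0.15^0 = 0.443705
Sum = 0.9978

0.9978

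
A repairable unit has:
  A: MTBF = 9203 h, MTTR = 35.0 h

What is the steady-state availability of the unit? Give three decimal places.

A(A) = MTBF/(MTBF+MTTR) = 9203/(9203+35.0) = 0.996

0.996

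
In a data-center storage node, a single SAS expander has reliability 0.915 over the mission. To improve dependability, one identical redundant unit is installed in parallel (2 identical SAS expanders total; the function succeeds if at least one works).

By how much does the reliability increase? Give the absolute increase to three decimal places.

0.078

R_before = 0.915
R_after = 1 − (1 − 0.915)^2 = 0.993
ΔR = 0.993 − 0.915 = 0.078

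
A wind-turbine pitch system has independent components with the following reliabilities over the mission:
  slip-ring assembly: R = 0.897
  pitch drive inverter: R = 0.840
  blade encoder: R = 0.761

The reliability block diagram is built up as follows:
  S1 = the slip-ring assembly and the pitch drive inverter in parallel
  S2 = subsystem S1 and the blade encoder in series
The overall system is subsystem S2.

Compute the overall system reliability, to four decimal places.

Parallel (slip-ring assembly and pitch drive inverter): 1 − (1 − 0.897000)(1 − 0.840000) = 0.983520
Series ([0.983520] and blade encoder): 0.983520 × 0.761000 = 0.7485

0.7485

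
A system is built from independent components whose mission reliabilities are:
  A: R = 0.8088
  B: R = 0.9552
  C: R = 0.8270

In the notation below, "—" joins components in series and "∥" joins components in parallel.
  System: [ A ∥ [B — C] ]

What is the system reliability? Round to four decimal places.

0.9598

Series (B and C): 0.955200 × 0.827000 = 0.789950
Parallel (A and [0.789950]): 1 − (1 − 0.808800)(1 − 0.789950) = 0.9598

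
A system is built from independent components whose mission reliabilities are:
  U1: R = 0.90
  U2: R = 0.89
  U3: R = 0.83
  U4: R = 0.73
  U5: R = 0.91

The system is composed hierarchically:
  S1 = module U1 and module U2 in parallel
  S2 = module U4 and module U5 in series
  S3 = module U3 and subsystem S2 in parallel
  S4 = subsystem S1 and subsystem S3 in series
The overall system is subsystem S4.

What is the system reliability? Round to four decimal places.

0.9326

Parallel (U1 and U2): 1 − (1 − 0.900000)(1 − 0.890000) = 0.989000
Series (U4 and U5): 0.730000 × 0.910000 = 0.664300
Parallel (U3 and [0.664300]): 1 − (1 − 0.830000)(1 − 0.664300) = 0.942931
Series ([0.989000] and [0.942931]): 0.989000 × 0.942931 = 0.9326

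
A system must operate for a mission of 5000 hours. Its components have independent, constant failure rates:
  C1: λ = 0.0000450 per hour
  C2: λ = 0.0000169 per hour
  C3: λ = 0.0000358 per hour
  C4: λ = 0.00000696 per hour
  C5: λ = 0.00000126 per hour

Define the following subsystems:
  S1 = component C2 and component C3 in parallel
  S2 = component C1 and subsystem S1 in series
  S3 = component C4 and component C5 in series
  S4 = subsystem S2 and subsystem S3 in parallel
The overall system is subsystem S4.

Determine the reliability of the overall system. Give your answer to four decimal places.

R(C1) = exp(−0.0000450 × 5000) = 0.798516
R(C2) = exp(−0.0000169 × 5000) = 0.918972
R(C3) = exp(−0.0000358 × 5000) = 0.836106
R(C4) = exp(−0.00000696 × 5000) = 0.965799
R(C5) = exp(−0.00000126 × 5000) = 0.993720
Parallel (C2 and C3): 1 − (1 − 0.918972)(1 − 0.836106) = 0.986720
Series (C1 and [0.986720]): 0.798516 × 0.986720 = 0.787912
Series (C4 and C5): 0.965799 × 0.993720 = 0.959734
Parallel ([0.787912] and [0.959734]): 1 − (1 − 0.787912)(1 − 0.959734) = 0.9915

0.9915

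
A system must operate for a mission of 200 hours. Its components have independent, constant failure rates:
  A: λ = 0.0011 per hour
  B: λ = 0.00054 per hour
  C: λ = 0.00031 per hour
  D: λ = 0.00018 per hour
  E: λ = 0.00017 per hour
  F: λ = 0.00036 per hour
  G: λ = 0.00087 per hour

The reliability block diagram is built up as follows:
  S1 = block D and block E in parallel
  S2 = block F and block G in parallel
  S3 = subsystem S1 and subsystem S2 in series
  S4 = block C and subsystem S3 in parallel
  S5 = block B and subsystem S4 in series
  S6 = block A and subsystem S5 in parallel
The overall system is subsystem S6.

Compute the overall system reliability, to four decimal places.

R(A) = exp(−0.0011 × 200) = 0.802519
R(B) = exp(−0.00054 × 200) = 0.897628
R(C) = exp(−0.00031 × 200) = 0.939883
R(D) = exp(−0.00018 × 200) = 0.964640
R(E) = exp(−0.00017 × 200) = 0.966572
R(F) = exp(−0.00036 × 200) = 0.930531
R(G) = exp(−0.00087 × 200) = 0.840297
Parallel (D and E): 1 − (1 − 0.964640)(1 − 0.966572) = 0.998818
Parallel (F and G): 1 − (1 − 0.930531)(1 − 0.840297) = 0.988906
Series ([0.998818] and [0.988906]): 0.998818 × 0.988906 = 0.987737
Parallel (C and [0.987737]): 1 − (1 − 0.939883)(1 − 0.987737) = 0.999263
Series (B and [0.999263]): 0.897628 × 0.999263 = 0.896966
Parallel (A and [0.896966]): 1 − (1 − 0.802519)(1 − 0.896966) = 0.9797

0.9797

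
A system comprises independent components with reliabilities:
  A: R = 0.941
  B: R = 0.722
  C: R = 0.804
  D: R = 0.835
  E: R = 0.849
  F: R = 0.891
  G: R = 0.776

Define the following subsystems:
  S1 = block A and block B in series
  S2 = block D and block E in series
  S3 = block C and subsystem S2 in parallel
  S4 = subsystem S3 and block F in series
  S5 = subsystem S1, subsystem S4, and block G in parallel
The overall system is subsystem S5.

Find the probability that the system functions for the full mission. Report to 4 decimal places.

Series (A and B): 0.941000 × 0.722000 = 0.679402
Series (D and E): 0.835000 × 0.849000 = 0.708915
Parallel (C and [0.708915]): 1 − (1 − 0.804000)(1 − 0.708915) = 0.942947
Series ([0.942947] and F): 0.942947 × 0.891000 = 0.840166
Parallel ([0.679402], [0.840166], and G): 1 − (1 − 0.679402)(1 − 0.840166)(1 − 0.776000) = 0.9885

0.9885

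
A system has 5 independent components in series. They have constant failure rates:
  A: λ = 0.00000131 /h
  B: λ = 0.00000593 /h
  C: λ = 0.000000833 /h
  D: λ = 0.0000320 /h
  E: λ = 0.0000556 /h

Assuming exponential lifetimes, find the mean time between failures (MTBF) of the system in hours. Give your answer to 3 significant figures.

Series of exponential components: λ_sys = Σ λ_i
λ_sys = 0.00000131 + 0.00000593 + 0.000000833 + 0.0000320 + 0.0000556 = 9.5673e-05 /h
MTBF = 1 / λ_sys = 10500 h

10500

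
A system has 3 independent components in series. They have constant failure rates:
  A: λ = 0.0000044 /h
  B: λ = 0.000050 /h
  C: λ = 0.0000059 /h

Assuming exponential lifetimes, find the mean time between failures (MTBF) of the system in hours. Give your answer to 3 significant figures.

Series of exponential components: λ_sys = Σ λ_i
λ_sys = 0.0000044 + 0.000050 + 0.0000059 = 6.0300e-05 /h
MTBF = 1 / λ_sys = 16600 h

16600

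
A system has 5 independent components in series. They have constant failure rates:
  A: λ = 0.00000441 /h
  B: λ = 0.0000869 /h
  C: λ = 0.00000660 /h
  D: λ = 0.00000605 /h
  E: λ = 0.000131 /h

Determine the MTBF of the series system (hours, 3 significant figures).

Series of exponential components: λ_sys = Σ λ_i
λ_sys = 0.00000441 + 0.0000869 + 0.00000660 + 0.00000605 + 0.000131 = 2.3496e-04 /h
MTBF = 1 / λ_sys = 4260 h

4260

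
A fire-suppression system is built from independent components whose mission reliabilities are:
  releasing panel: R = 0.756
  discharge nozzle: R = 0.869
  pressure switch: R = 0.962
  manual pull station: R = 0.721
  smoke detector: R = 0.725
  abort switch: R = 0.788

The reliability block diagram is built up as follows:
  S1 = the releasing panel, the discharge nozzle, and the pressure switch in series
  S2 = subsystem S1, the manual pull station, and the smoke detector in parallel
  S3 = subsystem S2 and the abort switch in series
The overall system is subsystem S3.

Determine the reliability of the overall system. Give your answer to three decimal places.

0.766

Series (releasing panel, discharge nozzle, and pressure switch): 0.75600 × 0.86900 × 0.96200 = 0.63200
Parallel ([0.63200], manual pull station, and smoke detector): 1 − (1 − 0.63200)(1 − 0.72100)(1 − 0.72500) = 0.97177
Series ([0.97177] and abort switch): 0.97177 × 0.78800 = 0.766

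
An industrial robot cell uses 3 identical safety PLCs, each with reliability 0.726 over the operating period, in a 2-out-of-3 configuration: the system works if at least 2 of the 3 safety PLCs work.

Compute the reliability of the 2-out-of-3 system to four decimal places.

R = Σ_{i=2}^{3} C(3,i) p^i (1−p)^{3−i} with p = 0.726
C(3,2)·0.726^2·0.274^1 = 0.433256
C(3,3)·0.726^3·0.274^0 = 0.382657
Sum = 0.8159

0.8159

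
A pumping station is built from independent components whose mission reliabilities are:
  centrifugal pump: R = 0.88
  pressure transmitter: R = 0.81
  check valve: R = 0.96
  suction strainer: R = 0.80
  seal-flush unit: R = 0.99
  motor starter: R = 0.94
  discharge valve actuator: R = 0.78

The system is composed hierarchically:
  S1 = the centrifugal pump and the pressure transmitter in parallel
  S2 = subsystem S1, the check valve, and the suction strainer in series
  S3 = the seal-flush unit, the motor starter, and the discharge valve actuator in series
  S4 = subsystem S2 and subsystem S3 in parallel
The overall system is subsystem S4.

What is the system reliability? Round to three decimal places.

Parallel (centrifugal pump and pressure transmitter): 1 − (1 − 0.88000)(1 − 0.81000) = 0.97720
Series ([0.97720], check valve, and suction strainer): 0.97720 × 0.96000 × 0.80000 = 0.75049
Series (seal-flush unit, motor starter, and discharge valve actuator): 0.99000 × 0.94000 × 0.78000 = 0.72587
Parallel ([0.75049] and [0.72587]): 1 − (1 − 0.75049)(1 − 0.72587) = 0.932

0.932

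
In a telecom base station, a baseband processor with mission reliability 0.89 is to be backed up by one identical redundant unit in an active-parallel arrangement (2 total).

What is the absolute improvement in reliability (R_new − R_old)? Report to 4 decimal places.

0.0979

R_before = 0.89
R_after = 1 − (1 − 0.89)^2 = 0.9879
ΔR = 0.9879 − 0.89 = 0.0979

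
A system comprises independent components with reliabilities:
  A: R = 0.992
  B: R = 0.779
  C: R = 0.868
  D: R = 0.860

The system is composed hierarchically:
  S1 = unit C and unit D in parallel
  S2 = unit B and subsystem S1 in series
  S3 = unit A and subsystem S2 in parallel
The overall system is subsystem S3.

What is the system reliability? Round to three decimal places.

0.998

Parallel (C and D): 1 − (1 − 0.86800)(1 − 0.86000) = 0.98152
Series (B and [0.98152]): 0.77900 × 0.98152 = 0.76460
Parallel (A and [0.76460]): 1 − (1 − 0.99200)(1 − 0.76460) = 0.998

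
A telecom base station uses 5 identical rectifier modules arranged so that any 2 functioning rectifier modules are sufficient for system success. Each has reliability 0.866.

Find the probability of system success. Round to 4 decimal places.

R = Σ_{i=2}^{5} C(5,i) p^i (1−p)^{5−i} with p = 0.866
C(5,2)·0.866^2·0.134^3 = 0.018045
C(5,3)·0.866^3·0.134^2 = 0.116617
C(5,4)·0.866^4·0.134^1 = 0.376831
C(5,5)·0.866^5·0.134^0 = 0.487068
Sum = 0.9986

0.9986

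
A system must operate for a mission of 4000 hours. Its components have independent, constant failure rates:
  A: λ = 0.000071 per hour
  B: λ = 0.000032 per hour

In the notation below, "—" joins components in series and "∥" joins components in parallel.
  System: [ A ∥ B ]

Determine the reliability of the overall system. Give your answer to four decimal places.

0.9703

R(A) = exp(−0.000071 × 4000) = 0.752767
R(B) = exp(−0.000032 × 4000) = 0.879853
Parallel (A and B): 1 − (1 − 0.752767)(1 − 0.879853) = 0.9703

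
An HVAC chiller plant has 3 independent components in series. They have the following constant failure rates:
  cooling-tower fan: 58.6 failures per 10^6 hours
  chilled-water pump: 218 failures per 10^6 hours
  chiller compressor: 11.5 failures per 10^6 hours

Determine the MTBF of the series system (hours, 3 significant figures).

Series of exponential components: λ_sys = Σ λ_i
λ_sys = 0.0000586 + 0.000218 + 0.0000115 = 2.8810e-04 /h
MTBF = 1 / λ_sys = 3470 h

3470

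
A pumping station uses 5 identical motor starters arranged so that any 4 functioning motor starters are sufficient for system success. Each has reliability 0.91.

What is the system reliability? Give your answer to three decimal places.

0.933

R = Σ_{i=4}^{5} C(5,i) p^i (1−p)^{5−i} with p = 0.91
C(5,4)·0.91^4·0.09^1 = 0.30859
C(5,5)·0.91^5·0.09^0 = 0.62403
Sum = 0.933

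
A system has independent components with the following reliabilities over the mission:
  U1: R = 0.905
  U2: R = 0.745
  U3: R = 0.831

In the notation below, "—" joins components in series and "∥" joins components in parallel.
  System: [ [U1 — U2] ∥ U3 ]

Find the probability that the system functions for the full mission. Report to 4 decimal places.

0.9449

Series (U1 and U2): 0.905000 × 0.745000 = 0.674225
Parallel ([0.674225] and U3): 1 − (1 − 0.674225)(1 − 0.831000) = 0.9449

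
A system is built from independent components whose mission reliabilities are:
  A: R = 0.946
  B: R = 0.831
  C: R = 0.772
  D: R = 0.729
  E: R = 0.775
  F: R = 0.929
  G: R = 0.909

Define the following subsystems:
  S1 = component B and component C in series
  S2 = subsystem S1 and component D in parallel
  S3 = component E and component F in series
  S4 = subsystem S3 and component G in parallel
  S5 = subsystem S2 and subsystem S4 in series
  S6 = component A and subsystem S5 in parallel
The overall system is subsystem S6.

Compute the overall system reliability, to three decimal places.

0.994

Series (B and C): 0.83100 × 0.77200 = 0.64153
Parallel ([0.64153] and D): 1 − (1 − 0.64153)(1 − 0.72900) = 0.90285
Series (E and F): 0.77500 × 0.92900 = 0.71998
Parallel ([0.71998] and G): 1 − (1 − 0.71998)(1 − 0.90900) = 0.97452
Series ([0.90285] and [0.97452]): 0.90285 × 0.97452 = 0.87985
Parallel (A and [0.87985]): 1 − (1 − 0.94600)(1 − 0.87985) = 0.994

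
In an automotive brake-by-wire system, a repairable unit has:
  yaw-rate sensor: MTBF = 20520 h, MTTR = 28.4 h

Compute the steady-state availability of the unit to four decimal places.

0.9986

A(yaw-rate sensor) = MTBF/(MTBF+MTTR) = 20520/(20520+28.4) = 0.9986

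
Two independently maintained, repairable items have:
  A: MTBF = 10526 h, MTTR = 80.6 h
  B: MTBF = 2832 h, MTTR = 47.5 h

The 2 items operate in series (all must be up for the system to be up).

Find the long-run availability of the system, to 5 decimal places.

A(A) = MTBF/(MTBF+MTTR) = 10526/(10526+80.6) = 0.992401
A(B) = MTBF/(MTBF+MTTR) = 2832/(2832+47.5) = 0.983504
Series availability: 0.992401 × 0.983504 = 0.97603

0.97603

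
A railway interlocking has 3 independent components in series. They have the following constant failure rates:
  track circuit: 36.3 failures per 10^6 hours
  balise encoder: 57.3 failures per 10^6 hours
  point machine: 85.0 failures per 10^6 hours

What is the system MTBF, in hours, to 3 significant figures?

Series of exponential components: λ_sys = Σ λ_i
λ_sys = 0.0000363 + 0.0000573 + 0.0000850 = 1.7860e-04 /h
MTBF = 1 / λ_sys = 5600 h

5600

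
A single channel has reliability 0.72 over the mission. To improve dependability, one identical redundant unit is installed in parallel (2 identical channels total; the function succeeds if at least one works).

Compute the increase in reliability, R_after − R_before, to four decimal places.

0.2016

R_before = 0.72
R_after = 1 − (1 − 0.72)^2 = 0.9216
ΔR = 0.9216 − 0.72 = 0.2016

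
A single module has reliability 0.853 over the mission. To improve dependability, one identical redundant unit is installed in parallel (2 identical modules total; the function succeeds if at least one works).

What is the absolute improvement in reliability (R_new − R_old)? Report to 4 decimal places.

0.1254

R_before = 0.853
R_after = 1 − (1 − 0.853)^2 = 0.9784
ΔR = 0.9784 − 0.853 = 0.1254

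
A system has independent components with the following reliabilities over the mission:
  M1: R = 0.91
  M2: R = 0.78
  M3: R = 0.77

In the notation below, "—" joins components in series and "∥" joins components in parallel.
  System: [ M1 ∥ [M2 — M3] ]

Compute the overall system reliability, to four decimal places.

0.9641

Series (M2 and M3): 0.780000 × 0.770000 = 0.600600
Parallel (M1 and [0.600600]): 1 − (1 − 0.910000)(1 − 0.600600) = 0.9641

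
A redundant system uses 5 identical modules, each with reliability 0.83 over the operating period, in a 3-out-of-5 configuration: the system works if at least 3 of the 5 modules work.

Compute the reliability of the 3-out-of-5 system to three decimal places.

R = Σ_{i=3}^{5} C(5,i) p^i (1−p)^{5−i} with p = 0.83
C(5,3)·0.83^3·0.17^2 = 0.16525
C(5,4)·0.83^4·0.17^1 = 0.40340
C(5,5)·0.83^5·0.17^0 = 0.39390
Sum = 0.963

0.963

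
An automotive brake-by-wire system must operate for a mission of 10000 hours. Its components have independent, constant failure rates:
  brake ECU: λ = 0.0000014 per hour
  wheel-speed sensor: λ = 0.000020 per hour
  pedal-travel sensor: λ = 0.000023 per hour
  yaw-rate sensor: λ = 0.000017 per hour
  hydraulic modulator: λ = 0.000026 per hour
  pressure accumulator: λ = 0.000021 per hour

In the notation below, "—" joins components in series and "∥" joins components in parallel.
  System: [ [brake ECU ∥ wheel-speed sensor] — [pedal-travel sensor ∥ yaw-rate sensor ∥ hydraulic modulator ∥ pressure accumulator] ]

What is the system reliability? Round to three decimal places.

R(brake ECU) = exp(−0.0000014 × 10000) = 0.98610
R(wheel-speed sensor) = exp(−0.000020 × 10000) = 0.81873
R(pedal-travel sensor) = exp(−0.000023 × 10000) = 0.79453
R(yaw-rate sensor) = exp(−0.000017 × 10000) = 0.84366
R(hydraulic modulator) = exp(−0.000026 × 10000) = 0.77105
R(pressure accumulator) = exp(−0.000021 × 10000) = 0.81058
Parallel (brake ECU and wheel-speed sensor): 1 − (1 − 0.98610)(1 − 0.81873) = 0.99748
Parallel (pedal-travel sensor, yaw-rate sensor, hydraulic modulator, and pressure accumulator): 1 − (1 − 0.79453)(1 − 0.84366)(1 − 0.77105)(1 − 0.81058) = 0.99861
Series ([0.99748] and [0.99861]): 0.99748 × 0.99861 = 0.996

0.996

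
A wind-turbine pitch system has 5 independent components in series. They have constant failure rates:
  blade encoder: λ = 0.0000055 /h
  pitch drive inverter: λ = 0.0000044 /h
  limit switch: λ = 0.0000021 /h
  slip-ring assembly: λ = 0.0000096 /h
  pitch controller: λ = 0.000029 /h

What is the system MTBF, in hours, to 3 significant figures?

Series of exponential components: λ_sys = Σ λ_i
λ_sys = 0.0000055 + 0.0000044 + 0.0000021 + 0.0000096 + 0.000029 = 5.0600e-05 /h
MTBF = 1 / λ_sys = 19800 h

19800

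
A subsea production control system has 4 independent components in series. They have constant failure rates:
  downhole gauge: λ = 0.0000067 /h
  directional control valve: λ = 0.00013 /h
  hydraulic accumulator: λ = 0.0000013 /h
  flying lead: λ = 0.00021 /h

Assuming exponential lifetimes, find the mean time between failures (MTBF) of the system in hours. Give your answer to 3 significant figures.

2870

Series of exponential components: λ_sys = Σ λ_i
λ_sys = 0.0000067 + 0.00013 + 0.0000013 + 0.00021 = 3.4800e-04 /h
MTBF = 1 / λ_sys = 2870 h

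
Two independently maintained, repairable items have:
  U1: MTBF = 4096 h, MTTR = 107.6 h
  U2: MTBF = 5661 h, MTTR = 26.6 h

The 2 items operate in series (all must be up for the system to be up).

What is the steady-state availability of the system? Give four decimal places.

A(U1) = MTBF/(MTBF+MTTR) = 4096/(4096+107.6) = 0.974403
A(U2) = MTBF/(MTBF+MTTR) = 5661/(5661+26.6) = 0.995323
Series availability: 0.974403 × 0.995323 = 0.9698

0.9698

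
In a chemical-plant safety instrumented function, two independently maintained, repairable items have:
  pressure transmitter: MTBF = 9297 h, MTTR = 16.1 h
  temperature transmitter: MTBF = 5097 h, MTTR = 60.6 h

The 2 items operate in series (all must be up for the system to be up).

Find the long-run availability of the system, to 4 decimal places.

0.9865

A(pressure transmitter) = MTBF/(MTBF+MTTR) = 9297/(9297+16.1) = 0.998271
A(temperature transmitter) = MTBF/(MTBF+MTTR) = 5097/(5097+60.6) = 0.988250
Series availability: 0.998271 × 0.988250 = 0.9865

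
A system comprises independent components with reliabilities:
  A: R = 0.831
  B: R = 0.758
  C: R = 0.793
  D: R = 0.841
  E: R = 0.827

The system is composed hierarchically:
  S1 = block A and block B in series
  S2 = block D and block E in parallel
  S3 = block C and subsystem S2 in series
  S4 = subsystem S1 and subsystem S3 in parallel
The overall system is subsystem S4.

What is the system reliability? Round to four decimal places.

Series (A and B): 0.831000 × 0.758000 = 0.629898
Parallel (D and E): 1 − (1 − 0.841000)(1 − 0.827000) = 0.972493
Series (C and [0.972493]): 0.793000 × 0.972493 = 0.771187
Parallel ([0.629898] and [0.771187]): 1 − (1 − 0.629898)(1 − 0.771187) = 0.9153

0.9153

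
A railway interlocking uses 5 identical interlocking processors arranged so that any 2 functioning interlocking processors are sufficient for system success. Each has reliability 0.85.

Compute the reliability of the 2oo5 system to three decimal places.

0.998

R = Σ_{i=2}^{5} C(5,i) p^i (1−p)^{5−i} with p = 0.85
C(5,2)·0.85^2·0.15^3 = 0.02438
C(5,3)·0.85^3·0.15^2 = 0.13818
C(5,4)·0.85^4·0.15^1 = 0.39150
C(5,5)·0.85^5·0.15^0 = 0.44371
Sum = 0.998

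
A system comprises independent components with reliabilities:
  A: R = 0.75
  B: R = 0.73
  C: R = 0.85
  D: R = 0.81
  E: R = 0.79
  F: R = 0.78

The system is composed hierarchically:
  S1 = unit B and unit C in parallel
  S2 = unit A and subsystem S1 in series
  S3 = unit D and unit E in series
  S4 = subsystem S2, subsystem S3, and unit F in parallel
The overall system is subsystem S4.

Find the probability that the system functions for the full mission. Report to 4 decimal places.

0.9778

Parallel (B and C): 1 − (1 − 0.730000)(1 − 0.850000) = 0.959500
Series (A and [0.959500]): 0.750000 × 0.959500 = 0.719625
Series (D and E): 0.810000 × 0.790000 = 0.639900
Parallel ([0.719625], [0.639900], and F): 1 − (1 − 0.719625)(1 − 0.639900)(1 − 0.780000) = 0.9778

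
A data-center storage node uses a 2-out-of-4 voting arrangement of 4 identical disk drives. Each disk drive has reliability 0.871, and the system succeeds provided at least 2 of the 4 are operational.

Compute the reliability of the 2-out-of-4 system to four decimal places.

R = Σ_{i=2}^{4} C(4,i) p^i (1−p)^{4−i} with p = 0.871
C(4,2)·0.871^2·0.129^2 = 0.075747
C(4,3)·0.871^3·0.129^1 = 0.340961
C(4,4)·0.871^4·0.129^0 = 0.575536
Sum = 0.9922

0.9922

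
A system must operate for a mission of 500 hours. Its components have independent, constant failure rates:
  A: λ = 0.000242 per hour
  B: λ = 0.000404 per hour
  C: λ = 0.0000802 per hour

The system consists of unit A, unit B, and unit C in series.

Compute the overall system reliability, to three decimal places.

R(A) = exp(−0.000242 × 500) = 0.88603
R(B) = exp(−0.000404 × 500) = 0.81709
R(C) = exp(−0.0000802 × 500) = 0.96069
Series (A, B, and C): 0.88603 × 0.81709 × 0.96069 = 0.696

0.696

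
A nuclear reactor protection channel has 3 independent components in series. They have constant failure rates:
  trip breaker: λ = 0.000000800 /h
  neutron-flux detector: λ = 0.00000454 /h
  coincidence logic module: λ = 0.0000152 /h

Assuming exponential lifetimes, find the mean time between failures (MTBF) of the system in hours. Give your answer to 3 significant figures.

48700

Series of exponential components: λ_sys = Σ λ_i
λ_sys = 0.000000800 + 0.00000454 + 0.0000152 = 2.0540e-05 /h
MTBF = 1 / λ_sys = 48700 h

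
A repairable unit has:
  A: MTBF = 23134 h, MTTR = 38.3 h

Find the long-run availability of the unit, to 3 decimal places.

0.998

A(A) = MTBF/(MTBF+MTTR) = 23134/(23134+38.3) = 0.998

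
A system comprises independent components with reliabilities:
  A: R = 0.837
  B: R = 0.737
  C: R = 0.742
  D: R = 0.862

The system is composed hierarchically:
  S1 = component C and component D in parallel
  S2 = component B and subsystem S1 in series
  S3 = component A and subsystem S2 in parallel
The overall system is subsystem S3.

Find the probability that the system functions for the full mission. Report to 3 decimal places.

Parallel (C and D): 1 − (1 − 0.74200)(1 − 0.86200) = 0.96440
Series (B and [0.96440]): 0.73700 × 0.96440 = 0.71076
Parallel (A and [0.71076]): 1 − (1 − 0.83700)(1 − 0.71076) = 0.953

0.953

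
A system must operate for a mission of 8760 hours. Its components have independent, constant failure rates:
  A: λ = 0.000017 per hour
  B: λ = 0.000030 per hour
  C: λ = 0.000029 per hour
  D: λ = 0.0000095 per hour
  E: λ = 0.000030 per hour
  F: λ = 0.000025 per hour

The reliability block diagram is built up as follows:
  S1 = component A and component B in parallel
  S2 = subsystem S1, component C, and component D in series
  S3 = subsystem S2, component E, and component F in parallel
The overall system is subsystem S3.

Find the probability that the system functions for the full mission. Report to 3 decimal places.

0.986

R(A) = exp(−0.000017 × 8760) = 0.86164
R(B) = exp(−0.000030 × 8760) = 0.76890
R(C) = exp(−0.000029 × 8760) = 0.77566
R(D) = exp(−0.0000095 × 8760) = 0.92015
R(E) = exp(−0.000030 × 8760) = 0.76890
R(F) = exp(−0.000025 × 8760) = 0.80332
Parallel (A and B): 1 − (1 − 0.86164)(1 − 0.76890) = 0.96803
Series ([0.96803], C, and D): 0.96803 × 0.77566 × 0.92015 = 0.69091
Parallel ([0.69091], E, and F): 1 − (1 − 0.69091)(1 − 0.76890)(1 − 0.80332) = 0.986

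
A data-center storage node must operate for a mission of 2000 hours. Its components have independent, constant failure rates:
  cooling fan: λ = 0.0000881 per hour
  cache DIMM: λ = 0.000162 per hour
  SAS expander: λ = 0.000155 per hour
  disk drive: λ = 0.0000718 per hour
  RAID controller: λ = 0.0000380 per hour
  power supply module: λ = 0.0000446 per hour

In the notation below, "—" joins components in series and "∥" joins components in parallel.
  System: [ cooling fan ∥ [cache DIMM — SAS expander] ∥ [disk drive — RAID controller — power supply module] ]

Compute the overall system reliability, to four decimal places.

0.9798

R(cooling fan) = exp(−0.0000881 × 2000) = 0.838450
R(cache DIMM) = exp(−0.000162 × 2000) = 0.723250
R(SAS expander) = exp(−0.000155 × 2000) = 0.733447
R(disk drive) = exp(−0.0000718 × 2000) = 0.866234
R(RAID controller) = exp(−0.0000380 × 2000) = 0.926816
R(power supply module) = exp(−0.0000446 × 2000) = 0.914663
Series (cache DIMM and SAS expander): 0.723250 × 0.733447 = 0.530466
Series (disk drive, RAID controller, and power supply module): 0.866234 × 0.926816 × 0.914663 = 0.734328
Parallel (cooling fan, [0.530466], and [0.734328]): 1 − (1 − 0.838450)(1 − 0.530466)(1 − 0.734328) = 0.9798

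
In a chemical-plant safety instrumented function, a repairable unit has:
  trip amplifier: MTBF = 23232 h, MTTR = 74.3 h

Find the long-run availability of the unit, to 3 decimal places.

A(trip amplifier) = MTBF/(MTBF+MTTR) = 23232/(23232+74.3) = 0.997

0.997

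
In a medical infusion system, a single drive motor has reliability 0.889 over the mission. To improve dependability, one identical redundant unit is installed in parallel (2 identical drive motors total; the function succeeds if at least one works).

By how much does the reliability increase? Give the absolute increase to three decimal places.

0.099

R_before = 0.889
R_after = 1 − (1 − 0.889)^2 = 0.988
ΔR = 0.988 − 0.889 = 0.099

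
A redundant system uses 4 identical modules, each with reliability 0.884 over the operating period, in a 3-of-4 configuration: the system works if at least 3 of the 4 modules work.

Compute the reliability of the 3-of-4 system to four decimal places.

0.9312

R = Σ_{i=3}^{4} C(4,i) p^i (1−p)^{4−i} with p = 0.884
C(4,3)·0.884^3·0.116^1 = 0.320534
C(4,4)·0.884^4·0.116^0 = 0.610673
Sum = 0.9312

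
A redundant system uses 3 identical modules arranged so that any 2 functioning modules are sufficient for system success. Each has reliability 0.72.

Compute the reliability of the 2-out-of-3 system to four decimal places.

R = Σ_{i=2}^{3} C(3,i) p^i (1−p)^{3−i} with p = 0.72
C(3,2)·0.72^2·0.28^1 = 0.435456
C(3,3)·0.72^3·0.28^0 = 0.373248
Sum = 0.8087

0.8087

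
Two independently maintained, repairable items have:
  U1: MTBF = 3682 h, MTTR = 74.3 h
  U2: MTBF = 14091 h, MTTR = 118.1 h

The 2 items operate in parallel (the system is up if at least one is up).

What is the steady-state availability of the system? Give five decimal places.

A(U1) = MTBF/(MTBF+MTTR) = 3682/(3682+74.3) = 0.980220
A(U2) = MTBF/(MTBF+MTTR) = 14091/(14091+118.1) = 0.991688
Parallel availability: 1 − (1 − 0.980220)(1 − 0.991688) = 0.99984

0.99984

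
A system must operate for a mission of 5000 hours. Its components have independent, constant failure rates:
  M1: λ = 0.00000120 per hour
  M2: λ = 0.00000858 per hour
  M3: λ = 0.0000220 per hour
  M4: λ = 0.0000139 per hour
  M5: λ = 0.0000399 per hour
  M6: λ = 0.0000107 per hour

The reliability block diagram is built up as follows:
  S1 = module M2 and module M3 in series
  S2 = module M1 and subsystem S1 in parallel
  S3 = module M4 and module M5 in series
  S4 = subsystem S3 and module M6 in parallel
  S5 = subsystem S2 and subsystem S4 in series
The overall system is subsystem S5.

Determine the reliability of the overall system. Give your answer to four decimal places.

0.9869

R(M1) = exp(−0.00000120 × 5000) = 0.994018
R(M2) = exp(−0.00000858 × 5000) = 0.958007
R(M3) = exp(−0.0000220 × 5000) = 0.895834
R(M4) = exp(−0.0000139 × 5000) = 0.932860
R(M5) = exp(−0.0000399 × 5000) = 0.819140
R(M6) = exp(−0.0000107 × 5000) = 0.947906
Series (M2 and M3): 0.958007 × 0.895834 = 0.858215
Parallel (M1 and [0.858215]): 1 − (1 − 0.994018)(1 − 0.858215) = 0.999152
Series (M4 and M5): 0.932860 × 0.819140 = 0.764143
Parallel ([0.764143] and M6): 1 − (1 − 0.764143)(1 − 0.947906) = 0.987713
Series ([0.999152] and [0.987713]): 0.999152 × 0.987713 = 0.9869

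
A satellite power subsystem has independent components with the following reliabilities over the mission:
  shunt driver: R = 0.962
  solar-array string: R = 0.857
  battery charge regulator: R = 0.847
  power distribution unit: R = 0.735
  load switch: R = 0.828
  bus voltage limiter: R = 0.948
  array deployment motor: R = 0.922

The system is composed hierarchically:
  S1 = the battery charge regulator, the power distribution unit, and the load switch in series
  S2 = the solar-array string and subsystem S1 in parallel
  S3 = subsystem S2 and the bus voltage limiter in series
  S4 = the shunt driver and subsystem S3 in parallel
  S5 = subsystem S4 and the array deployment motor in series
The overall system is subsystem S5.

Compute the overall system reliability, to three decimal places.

0.918

Series (battery charge regulator, power distribution unit, and load switch): 0.84700 × 0.73500 × 0.82800 = 0.51547
Parallel (solar-array string and [0.51547]): 1 − (1 − 0.85700)(1 − 0.51547) = 0.93071
Series ([0.93071] and bus voltage limiter): 0.93071 × 0.94800 = 0.88231
Parallel (shunt driver and [0.88231]): 1 − (1 − 0.96200)(1 − 0.88231) = 0.99553
Series ([0.99553] and array deployment motor): 0.99553 × 0.92200 = 0.918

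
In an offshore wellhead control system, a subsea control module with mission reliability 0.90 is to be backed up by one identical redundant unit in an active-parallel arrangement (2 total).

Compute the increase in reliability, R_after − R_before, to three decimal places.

0.090

R_before = 0.90
R_after = 1 − (1 − 0.90)^2 = 0.990
ΔR = 0.990 − 0.90 = 0.090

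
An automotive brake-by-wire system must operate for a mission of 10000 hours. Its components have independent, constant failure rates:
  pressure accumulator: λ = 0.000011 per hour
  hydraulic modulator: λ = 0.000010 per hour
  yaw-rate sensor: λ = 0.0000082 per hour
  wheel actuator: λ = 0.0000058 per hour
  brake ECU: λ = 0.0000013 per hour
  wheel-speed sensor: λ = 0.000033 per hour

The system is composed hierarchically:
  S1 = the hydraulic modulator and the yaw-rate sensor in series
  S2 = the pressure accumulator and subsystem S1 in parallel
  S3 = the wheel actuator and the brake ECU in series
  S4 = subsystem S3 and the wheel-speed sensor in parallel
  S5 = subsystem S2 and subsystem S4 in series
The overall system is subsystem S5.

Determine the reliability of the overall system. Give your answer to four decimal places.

0.9637

R(pressure accumulator) = exp(−0.000011 × 10000) = 0.895834
R(hydraulic modulator) = exp(−0.000010 × 10000) = 0.904837
R(yaw-rate sensor) = exp(−0.0000082 × 10000) = 0.921272
R(wheel actuator) = exp(−0.0000058 × 10000) = 0.943650
R(brake ECU) = exp(−0.0000013 × 10000) = 0.987084
R(wheel-speed sensor) = exp(−0.000033 × 10000) = 0.718924
Series (hydraulic modulator and yaw-rate sensor): 0.904837 × 0.921272 = 0.833601
Parallel (pressure accumulator and [0.833601]): 1 − (1 − 0.895834)(1 − 0.833601) = 0.982667
Series (wheel actuator and brake ECU): 0.943650 × 0.987084 = 0.931462
Parallel ([0.931462] and wheel-speed sensor): 1 − (1 − 0.931462)(1 − 0.718924) = 0.980736
Series ([0.982667] and [0.980736]): 0.982667 × 0.980736 = 0.9637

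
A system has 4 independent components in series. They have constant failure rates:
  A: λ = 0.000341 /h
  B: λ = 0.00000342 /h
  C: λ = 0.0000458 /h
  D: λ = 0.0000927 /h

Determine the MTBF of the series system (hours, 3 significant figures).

Series of exponential components: λ_sys = Σ λ_i
λ_sys = 0.000341 + 0.00000342 + 0.0000458 + 0.0000927 = 4.8292e-04 /h
MTBF = 1 / λ_sys = 2070 h

2070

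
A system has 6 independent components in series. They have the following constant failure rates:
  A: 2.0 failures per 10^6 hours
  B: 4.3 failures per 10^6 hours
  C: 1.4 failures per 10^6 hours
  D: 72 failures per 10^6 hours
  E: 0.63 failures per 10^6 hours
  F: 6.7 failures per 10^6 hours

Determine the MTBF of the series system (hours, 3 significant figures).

Series of exponential components: λ_sys = Σ λ_i
λ_sys = 0.0000020 + 0.0000043 + 0.0000014 + 0.000072 + 0.00000063 + 0.0000067 = 8.7030e-05 /h
MTBF = 1 / λ_sys = 11500 h

11500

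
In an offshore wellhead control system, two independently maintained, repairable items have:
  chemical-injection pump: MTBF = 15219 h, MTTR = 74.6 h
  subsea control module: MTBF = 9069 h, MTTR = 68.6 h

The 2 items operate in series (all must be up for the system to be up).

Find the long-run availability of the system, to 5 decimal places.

A(chemical-injection pump) = MTBF/(MTBF+MTTR) = 15219/(15219+74.6) = 0.995122
A(subsea control module) = MTBF/(MTBF+MTTR) = 9069/(9069+68.6) = 0.992493
Series availability: 0.995122 × 0.992493 = 0.98765

0.98765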